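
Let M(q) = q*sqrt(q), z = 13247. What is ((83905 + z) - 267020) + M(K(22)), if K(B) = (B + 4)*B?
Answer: -169868 + 1144*sqrt(143) ≈ -1.5619e+5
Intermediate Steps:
K(B) = B*(4 + B) (K(B) = (4 + B)*B = B*(4 + B))
M(q) = q**(3/2)
((83905 + z) - 267020) + M(K(22)) = ((83905 + 13247) - 267020) + (22*(4 + 22))**(3/2) = (97152 - 267020) + (22*26)**(3/2) = -169868 + 572**(3/2) = -169868 + 1144*sqrt(143)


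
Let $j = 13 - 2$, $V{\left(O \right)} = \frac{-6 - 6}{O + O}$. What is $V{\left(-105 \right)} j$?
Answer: $\frac{22}{35} \approx 0.62857$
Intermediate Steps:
$V{\left(O \right)} = - \frac{6}{O}$ ($V{\left(O \right)} = - \frac{12}{2 O} = - 12 \frac{1}{2 O} = - \frac{6}{O}$)
$j = 11$
$V{\left(-105 \right)} j = - \frac{6}{-105} \cdot 11 = \left(-6\right) \left(- \frac{1}{105}\right) 11 = \frac{2}{35} \cdot 11 = \frac{22}{35}$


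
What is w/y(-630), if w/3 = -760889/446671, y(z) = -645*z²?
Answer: 760889/38115999778500 ≈ 1.9962e-8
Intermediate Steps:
w = -2282667/446671 (w = 3*(-760889/446671) = -2282667/446671 ≈ -5.1104)
w/y(-630) = -2282667/(446671*((-645*(-630)²))) = -2282667/(446671*((-645*396900))) = -2282667/446671/(-256000500) = -2282667/446671*(-1/256000500) = 760889/38115999778500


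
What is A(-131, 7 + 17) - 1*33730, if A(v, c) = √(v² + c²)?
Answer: -33730 + √17737 ≈ -33597.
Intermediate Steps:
A(v, c) = √(c² + v²)
A(-131, 7 + 17) - 1*33730 = √((7 + 17)² + (-131)²) - 1*33730 = √(24² + 17161) - 33730 = √(576 + 17161) - 33730 = √17737 - 33730 = -33730 + √17737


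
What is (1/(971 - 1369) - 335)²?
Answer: 17777155561/158404 ≈ 1.1223e+5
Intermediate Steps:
(1/(971 - 1369) - 335)² = (1/(-398) - 335)² = (-1/398 - 335)² = (-133331/398)² = 17777155561/158404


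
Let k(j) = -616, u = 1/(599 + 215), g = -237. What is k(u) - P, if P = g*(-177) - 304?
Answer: -42261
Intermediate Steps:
u = 1/814 ≈ 0.0012285
P = 41645 (P = -237*(-177) - 304 = 41949 - 304 = 41645)
k(u) - P = -616 - 1*41645 = -616 - 41645 = -42261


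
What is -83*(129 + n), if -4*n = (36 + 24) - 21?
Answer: -39591/4 ≈ -9897.8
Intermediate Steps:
n = -39/4 (n = -((36 + 24) - 21)/4 = -(60 - 21)/4 = -1/4*39 = -39/4 ≈ -9.7500)
-83*(129 + n) = -83*(129 - 39/4) = -83*477/4 = -39591/4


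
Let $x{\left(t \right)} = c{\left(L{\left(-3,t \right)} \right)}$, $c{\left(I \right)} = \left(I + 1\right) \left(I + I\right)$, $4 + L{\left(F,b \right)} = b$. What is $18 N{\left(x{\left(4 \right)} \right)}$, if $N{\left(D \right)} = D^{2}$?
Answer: $0$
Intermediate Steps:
$L{\left(F,b \right)} = -4 + b$
$c{\left(I \right)} = 2 I \left(1 + I\right)$ ($c{\left(I \right)} = \left(1 + I\right) 2 I = 2 I \left(1 + I\right)$)
$x{\left(t \right)} = 2 \left(-4 + t\right) \left(-3 + t\right)$ ($x{\left(t \right)} = 2 \left(-4 + t\right) \left(1 + \left(-4 + t\right)\right) = 2 \left(-4 + t\right) \left(-3 + t\right)$)
$18 N{\left(x{\left(4 \right)} \right)} = 18 \left(2 \left(-4 + 4\right) \left(-3 + 4\right)\right)^{2} = 18 \left(2 \cdot 0 \cdot 1\right)^{2} = 18 \cdot 0^{2} = 18 \cdot 0 = 0$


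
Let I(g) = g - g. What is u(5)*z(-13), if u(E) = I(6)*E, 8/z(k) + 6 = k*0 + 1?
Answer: 0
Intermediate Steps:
z(k) = -8/5 (z(k) = 8/(-6 + (k*0 + 1)) = 8/(-6 + (0 + 1)) = 8/(-6 + 1) = 8/(-5) = 8*(-1/5) = -8/5)
I(g) = 0
u(E) = 0 (u(E) = 0*E = 0)
u(5)*z(-13) = 0*(-8/5) = 0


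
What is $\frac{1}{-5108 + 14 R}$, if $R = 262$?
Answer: $- \frac{1}{1440} \approx -0.00069444$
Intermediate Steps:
$\frac{1}{-5108 + 14 R} = \frac{1}{-5108 + 14 \cdot 262} = \frac{1}{-5108 + 3668} = \frac{1}{-1440} = - \frac{1}{1440}$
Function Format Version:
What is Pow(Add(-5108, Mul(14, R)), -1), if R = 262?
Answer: Rational(-1, 1440) ≈ -0.00069444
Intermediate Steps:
Pow(Add(-5108, Mul(14, R)), -1) = Pow(Add(-5108, Mul(14, 262)), -1) = Pow(Add(-5108, 3668), -1) = Pow(-1440, -1) = Rational(-1, 1440)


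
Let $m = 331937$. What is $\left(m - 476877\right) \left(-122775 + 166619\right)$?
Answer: $-6354749360$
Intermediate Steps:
$\left(m - 476877\right) \left(-122775 + 166619\right) = \left(331937 - 476877\right) \left(-122775 + 166619\right) = \left(-144940\right) 43844 = -6354749360$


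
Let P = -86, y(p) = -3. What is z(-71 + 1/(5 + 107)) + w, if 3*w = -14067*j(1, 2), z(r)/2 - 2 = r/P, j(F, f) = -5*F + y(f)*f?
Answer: 248431679/4816 ≈ 51585.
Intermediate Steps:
j(F, f) = -5*F - 3*f
z(r) = 4 - r/43 (z(r) = 4 + 2*(r/(-86)) = 4 + 2*(r*(-1/86)) = 4 + 2*(-r/86) = 4 - r/43)
w = 51579 (w = (-14067*(-5*1 - 3*2))/3 = (-14067*(-5 - 6))/3 = (-14067*(-11))/3 = (1/3)*154737 = 51579)
z(-71 + 1/(5 + 107)) + w = (4 - (-71 + 1/(5 + 107))/43) + 51579 = (4 - (-71 + 1/112)/43) + 51579 = (4 - 1/43*(-7951/112)) + 51579 = (4 + 7951/4816) + 51579 = 27215/4816 + 51579 = 248431679/4816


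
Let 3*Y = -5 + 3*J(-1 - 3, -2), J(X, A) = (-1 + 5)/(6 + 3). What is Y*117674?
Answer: -1294414/9 ≈ -1.4382e+5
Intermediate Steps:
J(X, A) = 4/9
Y = -11/9 (Y = (-5 + 3*(4/9))/3 = (-5 + 4/3)/3 = (⅓)*(-11/3) = -11/9 ≈ -1.2222)
Y*117674 = -11/9*117674 = -1294414/9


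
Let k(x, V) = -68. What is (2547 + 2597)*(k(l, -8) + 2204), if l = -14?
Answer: 10987584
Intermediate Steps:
(2547 + 2597)*(k(l, -8) + 2204) = (2547 + 2597)*(-68 + 2204) = 5144*2136 = 10987584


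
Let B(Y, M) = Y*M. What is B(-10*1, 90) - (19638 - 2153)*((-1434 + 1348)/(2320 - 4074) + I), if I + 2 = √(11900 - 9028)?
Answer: 29127535/877 - 34970*√718 ≈ -9.0383e+5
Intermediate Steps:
I = -2 + 2*√718 (I = -2 + √(11900 - 9028) = -2 + √2872 = -2 + 2*√718 ≈ 51.591)
B(Y, M) = M*Y
B(-10*1, 90) - (19638 - 2153)*((-1434 + 1348)/(2320 - 4074) + I) = 90*(-10*1) - (19638 - 2153)*((-1434 + 1348)/(2320 - 4074) + (-2 + 2*√718)) = 90*(-10) - 17485*(-86/(-1754) + (-2 + 2*√718)) = -900 - 17485*(-86*(-1/1754) + (-2 + 2*√718)) = -900 - 17485*(43/877 + (-2 + 2*√718)) = -900 - 17485*(-1711/877 + 2*√718) = -900 - (-29916835/877 + 34970*√718) = -900 + (29916835/877 - 34970*√718) = 29127535/877 - 34970*√718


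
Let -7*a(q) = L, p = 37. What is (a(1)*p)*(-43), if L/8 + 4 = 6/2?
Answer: -12728/7 ≈ -1818.3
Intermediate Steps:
L = -8 (L = -32 + 8*(6/2) = -32 + 8*(6*(½)) = -32 + 8*3 = -32 + 24 = -8)
a(q) = 8/7 (a(q) = -⅐*(-8) = 8/7)
(a(1)*p)*(-43) = ((8/7)*37)*(-43) = (296/7)*(-43) = -12728/7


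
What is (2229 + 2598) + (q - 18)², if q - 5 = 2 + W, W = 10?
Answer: 4828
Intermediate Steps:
q = 17 (q = 5 + (2 + 10) = 5 + 12 = 17)
(2229 + 2598) + (q - 18)² = (2229 + 2598) + (17 - 18)² = 4827 + (-1)² = 4827 + 1 = 4828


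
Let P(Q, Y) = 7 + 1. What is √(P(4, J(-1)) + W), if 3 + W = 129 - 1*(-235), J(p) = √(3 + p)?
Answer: 3*√41 ≈ 19.209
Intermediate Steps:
P(Q, Y) = 8
W = 361 (W = -3 + (129 - 1*(-235)) = -3 + (129 + 235) = -3 + 364 = 361)
√(P(4, J(-1)) + W) = √(8 + 361) = √369 = 3*√41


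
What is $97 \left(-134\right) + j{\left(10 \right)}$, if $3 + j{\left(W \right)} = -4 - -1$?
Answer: $-13004$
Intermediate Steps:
$j{\left(W \right)} = -6$ ($j{\left(W \right)} = -3 - 3 = -6$)
$97 \left(-134\right) + j{\left(10 \right)} = 97 \left(-134\right) - 6 = -12998 - 6 = -13004$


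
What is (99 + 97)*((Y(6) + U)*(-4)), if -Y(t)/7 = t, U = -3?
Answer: 35280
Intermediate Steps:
Y(t) = -7*t
(99 + 97)*((Y(6) + U)*(-4)) = (99 + 97)*((-7*6 - 3)*(-4)) = 196*((-42 - 3)*(-4)) = 196*(-45*(-4)) = 196*180 = 35280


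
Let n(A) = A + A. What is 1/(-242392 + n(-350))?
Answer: -1/243092 ≈ -4.1137e-6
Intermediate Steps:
n(A) = 2*A
1/(-242392 + n(-350)) = 1/(-242392 + 2*(-350)) = 1/(-242392 - 700) = 1/(-243092) = -1/243092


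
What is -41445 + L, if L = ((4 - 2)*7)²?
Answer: -41249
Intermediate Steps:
L = 196 (L = (2*7)² = 14² = 196)
-41445 + L = -41445 + 196 = -41249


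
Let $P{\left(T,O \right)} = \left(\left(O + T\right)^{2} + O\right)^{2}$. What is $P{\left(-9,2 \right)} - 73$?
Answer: $2528$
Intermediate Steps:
$P{\left(T,O \right)} = \left(O + \left(O + T\right)^{2}\right)^{2}$
$P{\left(-9,2 \right)} - 73 = \left(2 + \left(2 - 9\right)^{2}\right)^{2} - 73 = \left(2 + \left(-7\right)^{2}\right)^{2} - 73 = \left(2 + 49\right)^{2} - 73 = 51^{2} - 73 = 2601 - 73 = 2528$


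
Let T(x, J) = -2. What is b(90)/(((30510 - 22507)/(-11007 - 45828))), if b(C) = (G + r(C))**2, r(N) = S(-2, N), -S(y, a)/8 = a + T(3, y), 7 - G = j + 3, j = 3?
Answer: -28088368515/8003 ≈ -3.5097e+6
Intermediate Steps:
G = 1 (G = 7 - (3 + 3) = 7 - 1*6 = 7 - 6 = 1)
S(y, a) = 16 - 8*a (S(y, a) = -8*(a - 2) = -8*(-2 + a) = 16 - 8*a)
r(N) = 16 - 8*N
b(C) = (17 - 8*C)**2 (b(C) = (1 + (16 - 8*C))**2 = (17 - 8*C)**2)
b(90)/(((30510 - 22507)/(-11007 - 45828))) = (-17 + 8*90)**2/(((30510 - 22507)/(-11007 - 45828))) = (-17 + 720)**2/((8003/(-56835))) = 703**2/((8003*(-1/56835))) = 494209/(-8003/56835) = 494209*(-56835/8003) = -28088368515/8003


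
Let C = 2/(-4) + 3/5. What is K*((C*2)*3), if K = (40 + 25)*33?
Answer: 1287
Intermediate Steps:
C = ⅒ (C = 2*(-¼) + 3*(⅕) = -½ + ⅗ = ⅒ ≈ 0.10000)
K = 2145 (K = 65*33 = 2145)
K*((C*2)*3) = 2145*(((⅒)*2)*3) = 2145*((⅕)*3) = 2145*(⅗) = 1287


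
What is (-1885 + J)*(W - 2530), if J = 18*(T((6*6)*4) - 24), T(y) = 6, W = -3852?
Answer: 14097838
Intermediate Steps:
J = -324 (J = 18*(6 - 24) = 18*(-18) = -324)
(-1885 + J)*(W - 2530) = (-1885 - 324)*(-3852 - 2530) = -2209*(-6382) = 14097838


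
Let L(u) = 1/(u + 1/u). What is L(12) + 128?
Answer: 18572/145 ≈ 128.08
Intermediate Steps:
L(12) + 128 = 12/(1 + 12**2) + 128 = 12/(1 + 144) + 128 = 12/145 + 128 = 18572/145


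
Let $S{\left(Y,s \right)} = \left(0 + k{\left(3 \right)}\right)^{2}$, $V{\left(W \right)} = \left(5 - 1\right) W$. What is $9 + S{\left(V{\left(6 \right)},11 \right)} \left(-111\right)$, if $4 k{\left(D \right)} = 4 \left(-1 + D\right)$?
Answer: $-435$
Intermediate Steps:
$k{\left(D \right)} = -1 + D$ ($k{\left(D \right)} = \frac{4 \left(-1 + D\right)}{4} = \frac{-4 + 4 D}{4} = -1 + D$)
$V{\left(W \right)} = 4 W$
$S{\left(Y,s \right)} = 4$ ($S{\left(Y,s \right)} = \left(0 + \left(-1 + 3\right)\right)^{2} = \left(0 + 2\right)^{2} = 2^{2} = 4$)
$9 + S{\left(V{\left(6 \right)},11 \right)} \left(-111\right) = 9 + 4 \left(-111\right) = 9 - 444 = -435$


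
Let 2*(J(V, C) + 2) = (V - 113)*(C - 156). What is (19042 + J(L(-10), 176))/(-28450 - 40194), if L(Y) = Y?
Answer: -8905/34322 ≈ -0.25945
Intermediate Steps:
J(V, C) = -2 + (-156 + C)*(-113 + V)/2 (J(V, C) = -2 + ((V - 113)*(C - 156))/2 = -2 + ((-113 + V)*(-156 + C))/2 = -2 + ((-156 + C)*(-113 + V))/2 = -2 + (-156 + C)*(-113 + V)/2)
(19042 + J(L(-10), 176))/(-28450 - 40194) = (19042 + (8812 - 78*(-10) - 113/2*176 + (½)*176*(-10)))/(-28450 - 40194) = (19042 + (8812 + 780 - 9944 - 880))/(-68644) = (19042 - 1232)*(-1/68644) = 17810*(-1/68644) = -8905/34322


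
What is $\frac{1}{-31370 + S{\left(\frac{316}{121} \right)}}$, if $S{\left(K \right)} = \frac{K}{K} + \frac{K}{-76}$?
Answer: $- \frac{2299}{72117410} \approx -3.1879 \cdot 10^{-5}$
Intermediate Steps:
$S{\left(K \right)} = 1 - \frac{K}{76}$ ($S{\left(K \right)} = 1 + K \left(- \frac{1}{76}\right) = 1 - \frac{K}{76}$)
$\frac{1}{-31370 + S{\left(\frac{316}{121} \right)}} = \frac{1}{-31370 + \left(1 - \frac{316 \cdot \frac{1}{121}}{76}\right)} = \frac{1}{-31370 + \left(1 - \frac{79}{2299}\right)} = \frac{1}{-31370 + \frac{2220}{2299}} = \frac{1}{- \frac{72117410}{2299}} = - \frac{2299}{72117410}$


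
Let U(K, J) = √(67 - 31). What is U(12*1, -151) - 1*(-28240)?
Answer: 28246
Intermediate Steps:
U(K, J) = 6 (U(K, J) = √36 = 6)
U(12*1, -151) - 1*(-28240) = 6 - 1*(-28240) = 6 + 28240 = 28246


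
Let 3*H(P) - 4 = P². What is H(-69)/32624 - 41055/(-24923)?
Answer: 4136893055/2439263856 ≈ 1.6960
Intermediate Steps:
H(P) = 4/3 + P²/3
H(-69)/32624 - 41055/(-24923) = (4/3 + (⅓)*(-69)²)/32624 - 41055/(-24923) = (4/3 + (⅓)*4761)*(1/32624) - 41055*(-1/24923) = (4/3 + 1587)*(1/32624) + 41055/24923 = (4765/3)*(1/32624) + 41055/24923 = 4765/97872 + 41055/24923 = 4136893055/2439263856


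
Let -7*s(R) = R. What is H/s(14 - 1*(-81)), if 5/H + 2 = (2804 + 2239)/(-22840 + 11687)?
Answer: 587/3907 ≈ 0.15024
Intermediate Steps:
H = -55765/27349 (H = 5/(-2 + (2804 + 2239)/(-22840 + 11687)) = 5/(-2 + 5043/(-11153)) = 5/(-2 + 5043*(-1/11153)) = 5/(-2 - 5043/11153) = 5/(-27349/11153) = 5*(-11153/27349) = -55765/27349 ≈ -2.0390)
s(R) = -R/7
H/s(14 - 1*(-81)) = -55765*(-7/(14 - 1*(-81)))/27349 = -55765*(-7/(14 + 81))/27349 = -55765/(27349*((-⅐*95))) = -55765/(27349*(-95/7)) = -55765/27349*(-7/95) = 587/3907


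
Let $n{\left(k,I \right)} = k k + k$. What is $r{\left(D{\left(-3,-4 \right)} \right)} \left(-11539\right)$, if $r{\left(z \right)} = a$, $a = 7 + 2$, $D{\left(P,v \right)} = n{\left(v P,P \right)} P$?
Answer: $-103851$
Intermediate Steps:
$n{\left(k,I \right)} = k + k^{2}$ ($n{\left(k,I \right)} = k^{2} + k = k + k^{2}$)
$D{\left(P,v \right)} = v P^{2} \left(1 + P v\right)$ ($D{\left(P,v \right)} = v P \left(1 + v P\right) P = P v \left(1 + P v\right) P = v P^{2} \left(1 + P v\right)$)
$a = 9$
$r{\left(z \right)} = 9$
$r{\left(D{\left(-3,-4 \right)} \right)} \left(-11539\right) = 9 \left(-11539\right) = -103851$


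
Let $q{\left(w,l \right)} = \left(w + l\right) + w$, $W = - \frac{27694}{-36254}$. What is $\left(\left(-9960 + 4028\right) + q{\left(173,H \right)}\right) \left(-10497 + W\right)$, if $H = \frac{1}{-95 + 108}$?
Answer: $\frac{13816493256824}{235651} \approx 5.8631 \cdot 10^{7}$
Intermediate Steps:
$W = \frac{13847}{18127}$ ($W = \left(-27694\right) \left(- \frac{1}{36254}\right) = \frac{13847}{18127} \approx 0.76389$)
$H = \frac{1}{13} \approx 0.076923$
$q{\left(w,l \right)} = l + 2 w$ ($q{\left(w,l \right)} = \left(l + w\right) + w = l + 2 w$)
$\left(\left(-9960 + 4028\right) + q{\left(173,H \right)}\right) \left(-10497 + W\right) = \left(\left(-9960 + 4028\right) + \left(\frac{1}{13} + 2 \cdot 173\right)\right) \left(-10497 + \frac{13847}{18127}\right) = \left(-5932 + \left(\frac{1}{13} + 346\right)\right) \left(- \frac{190265272}{18127}\right) = \left(-5932 + \frac{4499}{13}\right) \left(- \frac{190265272}{18127}\right) = \left(- \frac{72617}{13}\right) \left(- \frac{190265272}{18127}\right) = \frac{13816493256824}{235651}$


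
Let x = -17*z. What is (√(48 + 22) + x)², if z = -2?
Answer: (34 + √70)² ≈ 1794.9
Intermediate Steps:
x = 34 (x = -17*(-2) = -1*(-34) = 34)
(√(48 + 22) + x)² = (√(48 + 22) + 34)² = (√70 + 34)² = (34 + √70)²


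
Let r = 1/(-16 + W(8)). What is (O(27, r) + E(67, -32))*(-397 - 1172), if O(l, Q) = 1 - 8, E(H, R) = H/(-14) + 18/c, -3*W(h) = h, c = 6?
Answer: 192987/14 ≈ 13785.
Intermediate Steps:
W(h) = -h/3
E(H, R) = 3 - H/14 (E(H, R) = H/(-14) + 18/6 = H*(-1/14) + 18*(1/6) = -H/14 + 3 = 3 - H/14)
r = -3/56 (r = 1/(-16 - 1/3*8) = 1/(-16 - 8/3) = 1/(-56/3) = -3/56 ≈ -0.053571)
O(l, Q) = -7
(O(27, r) + E(67, -32))*(-397 - 1172) = (-7 + (3 - 1/14*67))*(-397 - 1172) = (-7 + (3 - 67/14))*(-1569) = (-7 - 25/14)*(-1569) = -123/14*(-1569) = 192987/14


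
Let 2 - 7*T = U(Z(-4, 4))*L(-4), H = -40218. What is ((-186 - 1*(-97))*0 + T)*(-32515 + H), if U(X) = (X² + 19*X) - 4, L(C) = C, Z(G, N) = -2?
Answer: 10909950/7 ≈ 1.5586e+6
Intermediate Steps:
U(X) = -4 + X² + 19*X
T = -150/7 (T = 2/7 - (-4 + (-2)² + 19*(-2))*(-4)/7 = 2/7 - (-4 + 4 - 38)*(-4)/7 = 2/7 - (-38)*(-4)/7 = 2/7 - ⅐*152 = 2/7 - 152/7 = -150/7 ≈ -21.429)
((-186 - 1*(-97))*0 + T)*(-32515 + H) = ((-186 - 1*(-97))*0 - 150/7)*(-32515 - 40218) = ((-186 + 97)*0 - 150/7)*(-72733) = (-89*0 - 150/7)*(-72733) = (0 - 150/7)*(-72733) = -150/7*(-72733) = 10909950/7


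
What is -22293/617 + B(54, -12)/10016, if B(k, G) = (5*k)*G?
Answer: -28160721/772484 ≈ -36.455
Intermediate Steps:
B(k, G) = 5*G*k
-22293/617 + B(54, -12)/10016 = -22293/617 + (5*(-12)*54)/10016 = -22293*1/617 - 3240*1/10016 = -22293/617 - 405/1252 = -28160721/772484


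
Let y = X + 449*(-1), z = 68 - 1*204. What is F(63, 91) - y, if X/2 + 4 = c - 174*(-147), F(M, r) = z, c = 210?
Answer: -51255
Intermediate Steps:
z = -136 (z = 68 - 204 = -136)
F(M, r) = -136
X = 51568 (X = -8 + 2*(210 - 174*(-147)) = -8 + 2*(210 + 25578) = -8 + 2*25788 = -8 + 51576 = 51568)
y = 51119 (y = 51568 + 449*(-1) = 51568 - 449 = 51119)
F(63, 91) - y = -136 - 1*51119 = -136 - 51119 = -51255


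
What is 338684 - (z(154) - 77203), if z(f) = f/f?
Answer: 415886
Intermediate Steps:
z(f) = 1
338684 - (z(154) - 77203) = 338684 - (1 - 77203) = 338684 - 1*(-77202) = 338684 + 77202 = 415886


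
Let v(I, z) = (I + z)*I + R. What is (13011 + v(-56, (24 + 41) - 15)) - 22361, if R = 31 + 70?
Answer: -8913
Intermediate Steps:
R = 101
v(I, z) = 101 + I*(I + z) (v(I, z) = (I + z)*I + 101 = I*(I + z) + 101 = 101 + I*(I + z))
(13011 + v(-56, (24 + 41) - 15)) - 22361 = (13011 + (101 + (-56)² - 56*((24 + 41) - 15))) - 22361 = (13011 + (101 + 3136 - 56*(65 - 15))) - 22361 = (13011 + (101 + 3136 - 56*50)) - 22361 = (13011 + (101 + 3136 - 2800)) - 22361 = (13011 + 437) - 22361 = 13448 - 22361 = -8913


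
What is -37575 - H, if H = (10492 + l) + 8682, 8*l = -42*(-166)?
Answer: -115241/2 ≈ -57621.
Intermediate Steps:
l = 1743/2 (l = (-42*(-166))/8 = (⅛)*6972 = 1743/2 ≈ 871.50)
H = 40091/2 (H = (10492 + 1743/2) + 8682 = 22727/2 + 8682 = 40091/2 ≈ 20046.)
-37575 - H = -37575 - 1*40091/2 = -37575 - 40091/2 = -115241/2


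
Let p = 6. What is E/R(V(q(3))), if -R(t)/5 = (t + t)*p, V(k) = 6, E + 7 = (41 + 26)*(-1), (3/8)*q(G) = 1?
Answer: 37/180 ≈ 0.20556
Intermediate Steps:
q(G) = 8/3 (q(G) = (8/3)*1 = 8/3)
E = -74 (E = -7 + (41 + 26)*(-1) = -7 + 67*(-1) = -7 - 67 = -74)
R(t) = -60*t (R(t) = -5*(t + t)*6 = -5*2*t*6 = -60*t)
E/R(V(q(3))) = -74/((-60*6)) = -74/(-360) = -74*(-1/360) = 37/180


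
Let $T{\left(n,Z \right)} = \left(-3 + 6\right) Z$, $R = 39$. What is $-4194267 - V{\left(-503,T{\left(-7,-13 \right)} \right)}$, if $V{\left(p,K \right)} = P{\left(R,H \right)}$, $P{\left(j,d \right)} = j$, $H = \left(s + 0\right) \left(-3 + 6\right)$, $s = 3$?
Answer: $-4194306$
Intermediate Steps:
$H = 9$ ($H = \left(3 + 0\right) \left(-3 + 6\right) = 3 \cdot 3 = 9$)
$T{\left(n,Z \right)} = 3 Z$
$V{\left(p,K \right)} = 39$
$-4194267 - V{\left(-503,T{\left(-7,-13 \right)} \right)} = -4194267 - 39 = -4194306$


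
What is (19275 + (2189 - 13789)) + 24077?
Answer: 31752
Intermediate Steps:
(19275 + (2189 - 13789)) + 24077 = (19275 - 11600) + 24077 = 7675 + 24077 = 31752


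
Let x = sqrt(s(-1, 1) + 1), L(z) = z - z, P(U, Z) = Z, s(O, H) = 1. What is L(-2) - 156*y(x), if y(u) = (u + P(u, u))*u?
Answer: -624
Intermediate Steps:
L(z) = 0
x = sqrt(2) (x = sqrt(1 + 1) = sqrt(2) ≈ 1.4142)
y(u) = 2*u**2 (y(u) = (u + u)*u = (2*u)*u = 2*u**2)
L(-2) - 156*y(x) = 0 - 312*(sqrt(2))**2 = 0 - 312*2 = 0 - 156*4 = 0 - 624 = -624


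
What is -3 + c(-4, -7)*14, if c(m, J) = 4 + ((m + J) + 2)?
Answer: -73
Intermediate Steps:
c(m, J) = 6 + J + m (c(m, J) = 4 + ((J + m) + 2) = 4 + (2 + J + m) = 6 + J + m)
-3 + c(-4, -7)*14 = -3 + (6 - 7 - 4)*14 = -3 - 5*14 = -3 - 70 = -73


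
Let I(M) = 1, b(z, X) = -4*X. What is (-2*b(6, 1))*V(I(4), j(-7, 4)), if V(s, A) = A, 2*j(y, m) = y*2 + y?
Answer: -84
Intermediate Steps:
j(y, m) = 3*y/2 (j(y, m) = (y*2 + y)/2 = (2*y + y)/2 = (3*y)/2 = 3*y/2)
(-2*b(6, 1))*V(I(4), j(-7, 4)) = (-(-8))*((3/2)*(-7)) = -2*(-4)*(-21/2) = 8*(-21/2) = -84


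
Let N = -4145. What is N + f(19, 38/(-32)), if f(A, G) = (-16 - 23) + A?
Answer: -4165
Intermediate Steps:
f(A, G) = -39 + A
N + f(19, 38/(-32)) = -4145 + (-39 + 19) = -4145 - 20 = -4165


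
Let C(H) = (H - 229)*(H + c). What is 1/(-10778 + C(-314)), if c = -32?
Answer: 1/177100 ≈ 5.6465e-6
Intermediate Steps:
C(H) = (-229 + H)*(-32 + H) (C(H) = (H - 229)*(H - 32) = (-229 + H)*(-32 + H))
1/(-10778 + C(-314)) = 1/(-10778 + (7328 + (-314)² - 261*(-314))) = 1/(-10778 + (7328 + 98596 + 81954)) = 1/(-10778 + 187878) = 1/177100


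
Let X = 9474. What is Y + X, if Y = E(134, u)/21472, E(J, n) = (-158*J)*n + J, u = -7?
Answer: 101787033/10736 ≈ 9480.9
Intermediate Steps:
E(J, n) = J - 158*J*n (E(J, n) = -158*J*n + J = J - 158*J*n)
Y = 74169/10736 (Y = (134*(1 - 158*(-7)))/21472 = (134*(1 + 1106))*(1/21472) = (134*1107)*(1/21472) = 148338*(1/21472) = 74169/10736 ≈ 6.9084)
Y + X = 74169/10736 + 9474 = 101787033/10736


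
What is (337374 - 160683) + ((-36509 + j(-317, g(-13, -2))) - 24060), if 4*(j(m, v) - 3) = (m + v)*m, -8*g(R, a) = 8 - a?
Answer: 2261541/16 ≈ 1.4135e+5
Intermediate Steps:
g(R, a) = -1 + a/8 (g(R, a) = -(8 - a)/8 = -1 + a/8)
j(m, v) = 3 + m*(m + v)/4 (j(m, v) = 3 + ((m + v)*m)/4 = 3 + (m*(m + v))/4 = 3 + m*(m + v)/4)
(337374 - 160683) + ((-36509 + j(-317, g(-13, -2))) - 24060) = (337374 - 160683) + ((-36509 + (3 + (¼)*(-317)² + (¼)*(-317)*(-1 + (⅛)*(-2)))) - 24060) = 176691 + ((-36509 + (3 + (¼)*100489 + (¼)*(-317)*(-1 - ¼))) - 24060) = 176691 + ((-36509 + (3 + 100489/4 + (¼)*(-317)*(-5/4))) - 24060) = 176691 + ((-36509 + (3 + 100489/4 + 1585/16)) - 24060) = 176691 + ((-36509 + 403589/16) - 24060) = 176691 + (-180555/16 - 24060) = 176691 - 565515/16 = 2261541/16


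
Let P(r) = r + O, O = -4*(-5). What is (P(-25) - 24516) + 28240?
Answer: 3719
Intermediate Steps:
O = 20
P(r) = 20 + r (P(r) = r + 20 = 20 + r)
(P(-25) - 24516) + 28240 = ((20 - 25) - 24516) + 28240 = (-5 - 24516) + 28240 = -24521 + 28240 = 3719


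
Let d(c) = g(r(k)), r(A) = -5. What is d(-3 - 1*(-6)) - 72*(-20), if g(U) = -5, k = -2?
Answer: 1435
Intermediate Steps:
d(c) = -5
d(-3 - 1*(-6)) - 72*(-20) = -5 - 72*(-20) = -5 + 1440 = 1435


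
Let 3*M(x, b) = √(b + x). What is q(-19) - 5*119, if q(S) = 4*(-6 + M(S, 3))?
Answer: -619 + 16*I/3 ≈ -619.0 + 5.3333*I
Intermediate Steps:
M(x, b) = √(b + x)/3
q(S) = -24 + 4*√(3 + S)/3 (q(S) = 4*(-6 + √(3 + S)/3) = -24 + 4*√(3 + S)/3)
q(-19) - 5*119 = (-24 + 4*√(3 - 19)/3) - 5*119 = (-24 + 4*√(-16)/3) - 595 = (-24 + 4*(4*I)/3) - 595 = (-24 + 16*I/3) - 595 = -619 + 16*I/3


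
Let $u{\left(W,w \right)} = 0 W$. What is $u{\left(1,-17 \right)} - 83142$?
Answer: $-83142$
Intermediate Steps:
$u{\left(W,w \right)} = 0$
$u{\left(1,-17 \right)} - 83142 = 0 - 83142 = -83142$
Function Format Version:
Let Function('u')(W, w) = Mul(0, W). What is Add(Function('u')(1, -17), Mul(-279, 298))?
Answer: -83142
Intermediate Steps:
Function('u')(W, w) = 0
Add(Function('u')(1, -17), Mul(-279, 298)) = Add(0, Mul(-279, 298)) = Add(0, -83142) = -83142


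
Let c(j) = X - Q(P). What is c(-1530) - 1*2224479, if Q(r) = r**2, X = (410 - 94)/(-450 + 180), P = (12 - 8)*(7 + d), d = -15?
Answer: -300443063/135 ≈ -2.2255e+6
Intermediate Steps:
P = -32 (P = (12 - 8)*(7 - 15) = 4*(-8) = -32)
X = -158/135 (X = 316/(-270) = 316*(-1/270) = -158/135 ≈ -1.1704)
c(j) = -138398/135 (c(j) = -158/135 - 1*(-32)**2 = -158/135 - 1*1024 = -158/135 - 1024 = -138398/135)
c(-1530) - 1*2224479 = -138398/135 - 1*2224479 = -138398/135 - 2224479 = -300443063/135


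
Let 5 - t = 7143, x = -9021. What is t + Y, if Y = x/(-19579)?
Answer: -139745881/19579 ≈ -7137.5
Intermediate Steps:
t = -7138 (t = 5 - 1*7143 = 5 - 7143 = -7138)
Y = 9021/19579 (Y = -9021/(-19579) = -9021*(-1/19579) = 9021/19579 ≈ 0.46075)
t + Y = -7138 + 9021/19579 = -139745881/19579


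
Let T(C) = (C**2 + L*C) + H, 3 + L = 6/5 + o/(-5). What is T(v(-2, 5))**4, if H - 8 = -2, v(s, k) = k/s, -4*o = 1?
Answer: 312900721/4096 ≈ 76392.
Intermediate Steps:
o = -1/4 (o = -1/4*1 = -1/4 ≈ -0.25000)
H = 6 (H = 8 - 2 = 6)
L = -7/4 (L = -3 + (6/5 - 1/4/(-5)) = -3 + (6*(1/5) - 1/4*(-1/5)) = -3 + (6/5 + 1/20) = -3 + 5/4 = -7/4 ≈ -1.7500)
T(C) = 6 + C**2 - 7*C/4 (T(C) = (C**2 - 7*C/4) + 6 = 6 + C**2 - 7*C/4)
T(v(-2, 5))**4 = (6 + (5/(-2))**2 - 35/(4*(-2)))**4 = (6 + (5*(-1/2))**2 - 35*(-1)/(4*2))**4 = (6 + (-5/2)**2 - 7/4*(-5/2))**4 = (6 + 25/4 + 35/8)**4 = (133/8)**4 = 312900721/4096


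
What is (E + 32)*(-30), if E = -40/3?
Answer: -560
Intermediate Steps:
E = -40/3 (E = -40*⅓ = -40/3 ≈ -13.333)
(E + 32)*(-30) = (-40/3 + 32)*(-30) = (56/3)*(-30) = -560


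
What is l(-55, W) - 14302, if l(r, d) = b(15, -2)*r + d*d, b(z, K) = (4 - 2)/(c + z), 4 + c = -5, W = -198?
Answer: 74651/3 ≈ 24884.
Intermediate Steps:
c = -9 (c = -4 - 5 = -9)
b(z, K) = 2/(-9 + z) (b(z, K) = (4 - 2)/(-9 + z) = 2/(-9 + z))
l(r, d) = d**2 + r/3 (l(r, d) = (2/(-9 + 15))*r + d*d = (2/6)*r + d**2 = (2*(1/6))*r + d**2 = r/3 + d**2 = d**2 + r/3)
l(-55, W) - 14302 = ((-198)**2 + (1/3)*(-55)) - 14302 = (39204 - 55/3) - 14302 = 117557/3 - 14302 = 74651/3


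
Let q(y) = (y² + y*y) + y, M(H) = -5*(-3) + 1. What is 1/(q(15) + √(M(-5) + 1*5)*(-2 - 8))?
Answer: 31/14275 + 2*√21/42825 ≈ 0.0023856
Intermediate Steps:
M(H) = 16 (M(H) = 15 + 1 = 16)
q(y) = y + 2*y² (q(y) = (y² + y²) + y = 2*y² + y = y + 2*y²)
1/(q(15) + √(M(-5) + 1*5)*(-2 - 8)) = 1/(15*(1 + 2*15) + √(16 + 1*5)*(-2 - 8)) = 1/(15*(1 + 30) + √(16 + 5)*(-10)) = 1/(15*31 + √21*(-10)) = 1/(465 - 10*√21)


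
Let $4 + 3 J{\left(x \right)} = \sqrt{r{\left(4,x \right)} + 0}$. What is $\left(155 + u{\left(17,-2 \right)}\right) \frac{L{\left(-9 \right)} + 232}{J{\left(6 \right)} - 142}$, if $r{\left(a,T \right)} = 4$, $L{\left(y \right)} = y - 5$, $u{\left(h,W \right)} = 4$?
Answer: $- \frac{51993}{214} \approx -242.96$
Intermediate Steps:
$L{\left(y \right)} = -5 + y$ ($L{\left(y \right)} = y - 5 = -5 + y$)
$J{\left(x \right)} = - \frac{2}{3}$ ($J{\left(x \right)} = - \frac{4}{3} + \frac{\sqrt{4 + 0}}{3} = - \frac{4}{3} + \frac{\sqrt{4}}{3} = - \frac{4}{3} + \frac{1}{3} \cdot 2 = - \frac{4}{3} + \frac{2}{3} = - \frac{2}{3}$)
$\left(155 + u{\left(17,-2 \right)}\right) \frac{L{\left(-9 \right)} + 232}{J{\left(6 \right)} - 142} = \left(155 + 4\right) \frac{\left(-5 - 9\right) + 232}{- \frac{2}{3} - 142} = 159 \frac{-14 + 232}{- \frac{428}{3}} = 159 \cdot 218 \left(- \frac{3}{428}\right) = 159 \left(- \frac{327}{214}\right) = - \frac{51993}{214}$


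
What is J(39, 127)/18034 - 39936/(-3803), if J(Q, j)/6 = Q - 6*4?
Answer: 360274047/34291651 ≈ 10.506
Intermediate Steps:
J(Q, j) = -144 + 6*Q (J(Q, j) = 6*(Q - 6*4) = 6*(Q - 24) = 6*(-24 + Q) = -144 + 6*Q)
J(39, 127)/18034 - 39936/(-3803) = (-144 + 6*39)/18034 - 39936/(-3803) = (-144 + 234)*(1/18034) - 39936*(-1/3803) = 90*(1/18034) + 39936/3803 = 45/9017 + 39936/3803 = 360274047/34291651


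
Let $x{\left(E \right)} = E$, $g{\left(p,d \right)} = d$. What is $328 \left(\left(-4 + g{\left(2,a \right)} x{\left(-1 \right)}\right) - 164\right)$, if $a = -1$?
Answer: $-54776$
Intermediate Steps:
$328 \left(\left(-4 + g{\left(2,a \right)} x{\left(-1 \right)}\right) - 164\right) = 328 \left(\left(-4 - -1\right) - 164\right) = 328 \left(\left(-4 + 1\right) - 164\right) = 328 \left(-3 - 164\right) = 328 \left(-167\right) = -54776$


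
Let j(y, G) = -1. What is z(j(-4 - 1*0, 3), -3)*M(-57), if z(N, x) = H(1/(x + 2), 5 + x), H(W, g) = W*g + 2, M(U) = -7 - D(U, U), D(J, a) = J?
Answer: 0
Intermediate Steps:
M(U) = -7 - U
H(W, g) = 2 + W*g
z(N, x) = 2 + (5 + x)/(2 + x) (z(N, x) = 2 + (5 + x)/(x + 2) = 2 + (5 + x)/(2 + x))
z(j(-4 - 1*0, 3), -3)*M(-57) = (3*(3 - 3)/(2 - 3))*(-7 - 1*(-57)) = (3*0/(-1))*(-7 + 57) = (3*(-1)*0)*50 = 0*50 = 0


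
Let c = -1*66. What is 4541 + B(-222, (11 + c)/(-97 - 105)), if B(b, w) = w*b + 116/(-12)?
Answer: 1354679/303 ≈ 4470.9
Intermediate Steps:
c = -66
B(b, w) = -29/3 + b*w (B(b, w) = b*w + 116*(-1/12) = b*w - 29/3 = -29/3 + b*w)
4541 + B(-222, (11 + c)/(-97 - 105)) = 4541 + (-29/3 - 222*(11 - 66)/(-97 - 105)) = 4541 + (-29/3 - (-12210)/(-202)) = 4541 + (-29/3 - (-12210)*(-1)/202) = 4541 + (-29/3 - 222*55/202) = 4541 + (-29/3 - 6105/101) = 4541 - 21244/303 = 1354679/303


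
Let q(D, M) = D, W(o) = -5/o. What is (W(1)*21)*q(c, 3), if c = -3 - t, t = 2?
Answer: 525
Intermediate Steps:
c = -5 (c = -3 - 1*2 = -3 - 2 = -5)
(W(1)*21)*q(c, 3) = (-5/1*21)*(-5) = (-5*1*21)*(-5) = -5*21*(-5) = -105*(-5) = 525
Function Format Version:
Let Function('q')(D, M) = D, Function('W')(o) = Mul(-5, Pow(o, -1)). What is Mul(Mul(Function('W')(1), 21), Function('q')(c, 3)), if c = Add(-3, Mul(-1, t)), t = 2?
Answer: 525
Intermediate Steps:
c = -5 (c = Add(-3, Mul(-1, 2)) = Add(-3, -2) = -5)
Mul(Mul(Function('W')(1), 21), Function('q')(c, 3)) = Mul(Mul(Mul(-5, Pow(1, -1)), 21), -5) = Mul(Mul(Mul(-5, 1), 21), -5) = Mul(Mul(-5, 21), -5) = Mul(-105, -5) = 525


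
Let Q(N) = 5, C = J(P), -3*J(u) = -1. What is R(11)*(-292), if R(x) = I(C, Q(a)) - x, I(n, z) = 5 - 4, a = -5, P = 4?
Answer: 2920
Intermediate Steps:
J(u) = ⅓ (J(u) = -⅓*(-1) = ⅓)
C = ⅓ ≈ 0.33333
I(n, z) = 1
R(x) = 1 - x
R(11)*(-292) = (1 - 1*11)*(-292) = (1 - 11)*(-292) = -10*(-292) = 2920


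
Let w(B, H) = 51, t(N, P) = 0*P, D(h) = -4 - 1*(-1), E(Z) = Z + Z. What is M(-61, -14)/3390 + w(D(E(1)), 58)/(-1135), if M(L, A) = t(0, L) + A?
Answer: -18878/384765 ≈ -0.049064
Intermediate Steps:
E(Z) = 2*Z
D(h) = -3 (D(h) = -4 + 1 = -3)
t(N, P) = 0
M(L, A) = A (M(L, A) = 0 + A = A)
M(-61, -14)/3390 + w(D(E(1)), 58)/(-1135) = -14/3390 + 51/(-1135) = -14*1/3390 + 51*(-1/1135) = -7/1695 - 51/1135 = -18878/384765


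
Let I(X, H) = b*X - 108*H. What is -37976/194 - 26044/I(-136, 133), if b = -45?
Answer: -38502701/199917 ≈ -192.59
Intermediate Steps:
I(X, H) = -108*H - 45*X (I(X, H) = -45*X - 108*H = -108*H - 45*X)
-37976/194 - 26044/I(-136, 133) = -37976/194 - 26044/(-108*133 - 45*(-136)) = -37976*1/194 - 26044/(-14364 + 6120) = -18988/97 - 26044/(-8244) = -18988/97 - 26044*(-1/8244) = -18988/97 + 6511/2061 = -38502701/199917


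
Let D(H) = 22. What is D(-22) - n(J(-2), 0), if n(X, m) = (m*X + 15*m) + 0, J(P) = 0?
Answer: 22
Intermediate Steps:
n(X, m) = 15*m + X*m (n(X, m) = (X*m + 15*m) + 0 = (15*m + X*m) + 0 = 15*m + X*m)
D(-22) - n(J(-2), 0) = 22 - 0*(15 + 0) = 22 - 0*15 = 22 - 1*0 = 22 + 0 = 22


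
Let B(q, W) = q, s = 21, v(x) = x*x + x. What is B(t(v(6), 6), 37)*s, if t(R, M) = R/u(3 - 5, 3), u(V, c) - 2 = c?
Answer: 882/5 ≈ 176.40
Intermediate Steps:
v(x) = x + x**2 (v(x) = x**2 + x = x + x**2)
u(V, c) = 2 + c
t(R, M) = R/5 (t(R, M) = R/(2 + 3) = R/5)
B(t(v(6), 6), 37)*s = ((6*(1 + 6))/5)*21 = ((6*7)/5)*21 = ((1/5)*42)*21 = (42/5)*21 = 882/5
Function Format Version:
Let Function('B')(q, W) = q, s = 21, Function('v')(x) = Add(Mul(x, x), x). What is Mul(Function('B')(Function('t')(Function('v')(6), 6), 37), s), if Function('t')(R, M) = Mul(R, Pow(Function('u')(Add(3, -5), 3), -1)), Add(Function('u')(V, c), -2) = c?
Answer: Rational(882, 5) ≈ 176.40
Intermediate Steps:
Function('v')(x) = Add(x, Pow(x, 2)) (Function('v')(x) = Add(Pow(x, 2), x) = Add(x, Pow(x, 2)))
Function('u')(V, c) = Add(2, c)
Function('t')(R, M) = Mul(Rational(1, 5), R) (Function('t')(R, M) = Mul(R, Pow(Add(2, 3), -1)) = Mul(R, Pow(5, -1)) = Mul(R, Rational(1, 5)) = Mul(Rational(1, 5), R))
Mul(Function('B')(Function('t')(Function('v')(6), 6), 37), s) = Mul(Mul(Rational(1, 5), Mul(6, Add(1, 6))), 21) = Mul(Mul(Rational(1, 5), Mul(6, 7)), 21) = Mul(Mul(Rational(1, 5), 42), 21) = Mul(Rational(42, 5), 21) = Rational(882, 5)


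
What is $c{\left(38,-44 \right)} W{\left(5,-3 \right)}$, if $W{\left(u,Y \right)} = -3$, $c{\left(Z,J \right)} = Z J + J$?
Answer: $5148$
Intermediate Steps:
$c{\left(Z,J \right)} = J + J Z$ ($c{\left(Z,J \right)} = J Z + J = J + J Z$)
$c{\left(38,-44 \right)} W{\left(5,-3 \right)} = - 44 \left(1 + 38\right) \left(-3\right) = \left(-44\right) 39 \left(-3\right) = \left(-1716\right) \left(-3\right) = 5148$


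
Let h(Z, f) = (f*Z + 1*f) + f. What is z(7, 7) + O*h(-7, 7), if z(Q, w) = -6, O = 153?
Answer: -5361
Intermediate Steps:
h(Z, f) = 2*f + Z*f (h(Z, f) = (Z*f + f) + f = (f + Z*f) + f = 2*f + Z*f)
z(7, 7) + O*h(-7, 7) = -6 + 153*(7*(2 - 7)) = -6 + 153*(7*(-5)) = -6 + 153*(-35) = -6 - 5355 = -5361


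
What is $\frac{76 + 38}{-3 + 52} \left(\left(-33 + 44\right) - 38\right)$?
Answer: $- \frac{3078}{49} \approx -62.816$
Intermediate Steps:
$\frac{76 + 38}{-3 + 52} \left(\left(-33 + 44\right) - 38\right) = \frac{114}{49} \left(11 - 38\right) = 114 \cdot \frac{1}{49} \left(-27\right) = \frac{114}{49} \left(-27\right) = - \frac{3078}{49}$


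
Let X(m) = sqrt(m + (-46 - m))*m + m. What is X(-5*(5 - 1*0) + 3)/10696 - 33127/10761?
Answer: -840197/272748 - 11*I*sqrt(46)/5348 ≈ -3.0805 - 0.01395*I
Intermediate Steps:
X(m) = m + I*m*sqrt(46) (X(m) = sqrt(-46)*m + m = (I*sqrt(46))*m + m = I*m*sqrt(46) + m = m + I*m*sqrt(46))
X(-5*(5 - 1*0) + 3)/10696 - 33127/10761 = ((-5*(5 - 1*0) + 3)*(1 + I*sqrt(46)))/10696 - 33127/10761 = ((-5*(5 + 0) + 3)*(1 + I*sqrt(46)))*(1/10696) - 33127*1/10761 = ((-5*5 + 3)*(1 + I*sqrt(46)))*(1/10696) - 157/51 = ((-25 + 3)*(1 + I*sqrt(46)))*(1/10696) - 157/51 = -22*(1 + I*sqrt(46))*(1/10696) - 157/51 = (-22 - 22*I*sqrt(46))*(1/10696) - 157/51 = (-11/5348 - 11*I*sqrt(46)/5348) - 157/51 = -840197/272748 - 11*I*sqrt(46)/5348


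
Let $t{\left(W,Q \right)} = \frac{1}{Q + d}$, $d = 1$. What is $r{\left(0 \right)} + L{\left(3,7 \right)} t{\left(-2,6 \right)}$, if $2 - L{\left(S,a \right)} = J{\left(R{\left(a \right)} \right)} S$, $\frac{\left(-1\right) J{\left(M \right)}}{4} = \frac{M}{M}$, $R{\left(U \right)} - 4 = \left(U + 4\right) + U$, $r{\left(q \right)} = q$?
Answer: $2$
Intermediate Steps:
$R{\left(U \right)} = 8 + 2 U$ ($R{\left(U \right)} = 4 + \left(\left(U + 4\right) + U\right) = 4 + \left(\left(4 + U\right) + U\right) = 4 + \left(4 + 2 U\right) = 8 + 2 U$)
$J{\left(M \right)} = -4$ ($J{\left(M \right)} = - 4 \frac{M}{M} = \left(-4\right) 1 = -4$)
$t{\left(W,Q \right)} = \frac{1}{1 + Q}$ ($t{\left(W,Q \right)} = \frac{1}{Q + 1} = \frac{1}{1 + Q}$)
$L{\left(S,a \right)} = 2 + 4 S$ ($L{\left(S,a \right)} = 2 - - 4 S = 2 + 4 S$)
$r{\left(0 \right)} + L{\left(3,7 \right)} t{\left(-2,6 \right)} = 0 + \frac{2 + 4 \cdot 3}{1 + 6} = 0 + \frac{2 + 12}{7} = 0 + 14 \cdot \frac{1}{7} = 0 + 2 = 2$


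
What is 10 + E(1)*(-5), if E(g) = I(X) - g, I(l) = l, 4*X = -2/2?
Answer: 65/4 ≈ 16.250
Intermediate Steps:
X = -¼ (X = (-2/2)/4 = (-2*½)/4 = (¼)*(-1) = -¼ ≈ -0.25000)
E(g) = -¼ - g
10 + E(1)*(-5) = 10 + (-¼ - 1*1)*(-5) = 10 + (-¼ - 1)*(-5) = 10 - 5/4*(-5) = 10 + 25/4 = 65/4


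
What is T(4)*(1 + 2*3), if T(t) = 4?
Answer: 28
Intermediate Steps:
T(4)*(1 + 2*3) = 4*(1 + 2*3) = 4*(1 + 6) = 4*7 = 28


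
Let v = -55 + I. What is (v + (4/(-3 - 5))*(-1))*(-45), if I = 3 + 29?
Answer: 2025/2 ≈ 1012.5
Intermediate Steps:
I = 32
v = -23 (v = -55 + 32 = -23)
(v + (4/(-3 - 5))*(-1))*(-45) = (-23 + (4/(-3 - 5))*(-1))*(-45) = (-23 + (4/(-8))*(-1))*(-45) = (-23 + (4*(-⅛))*(-1))*(-45) = (-23 - ½*(-1))*(-45) = (-23 + ½)*(-45) = -45/2*(-45) = 2025/2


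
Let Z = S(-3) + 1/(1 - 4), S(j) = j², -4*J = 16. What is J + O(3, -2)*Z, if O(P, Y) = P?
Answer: 22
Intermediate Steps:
J = -4 (J = -¼*16 = -4)
Z = 26/3 (Z = (-3)² + 1/(1 - 4) = 9 + 1/(-3) = 9 - ⅓ = 26/3 ≈ 8.6667)
J + O(3, -2)*Z = -4 + 3*(26/3) = -4 + 26 = 22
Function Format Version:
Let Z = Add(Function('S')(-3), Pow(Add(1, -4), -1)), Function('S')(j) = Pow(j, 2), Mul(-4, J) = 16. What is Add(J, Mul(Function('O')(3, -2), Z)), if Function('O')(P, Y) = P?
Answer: 22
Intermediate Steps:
J = -4 (J = Mul(Rational(-1, 4), 16) = -4)
Z = Rational(26, 3) (Z = Add(Pow(-3, 2), Pow(Add(1, -4), -1)) = Add(9, Pow(-3, -1)) = Add(9, Rational(-1, 3)) = Rational(26, 3) ≈ 8.6667)
Add(J, Mul(Function('O')(3, -2), Z)) = Add(-4, Mul(3, Rational(26, 3))) = Add(-4, 26) = 22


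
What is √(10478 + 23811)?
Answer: √34289 ≈ 185.17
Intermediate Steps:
√(10478 + 23811) = √34289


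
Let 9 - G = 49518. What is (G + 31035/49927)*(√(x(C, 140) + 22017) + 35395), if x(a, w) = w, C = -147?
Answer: -87489531179160/49927 - 2471804808*√22157/49927 ≈ -1.7597e+9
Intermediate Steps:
G = -49509 (G = 9 - 1*49518 = 9 - 49518 = -49509)
(G + 31035/49927)*(√(x(C, 140) + 22017) + 35395) = (-49509 + 31035/49927)*(√(140 + 22017) + 35395) = (-49509 + 31035*(1/49927))*(√22157 + 35395) = (-49509 + 31035/49927)*(35395 + √22157) = -2471804808*(35395 + √22157)/49927 = -87489531179160/49927 - 2471804808*√22157/49927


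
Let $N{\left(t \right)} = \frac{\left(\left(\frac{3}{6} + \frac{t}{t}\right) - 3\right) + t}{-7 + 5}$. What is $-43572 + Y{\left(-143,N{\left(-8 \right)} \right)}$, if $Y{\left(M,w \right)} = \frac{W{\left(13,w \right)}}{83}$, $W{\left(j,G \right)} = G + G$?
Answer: $- \frac{7232933}{166} \approx -43572.0$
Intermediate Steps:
$W{\left(j,G \right)} = 2 G$
$N{\left(t \right)} = \frac{3}{4} - \frac{t}{2}$ ($N{\left(t \right)} = \frac{\left(\left(3 \cdot \frac{1}{6} + 1\right) - 3\right) + t}{-2} = \left(\left(\left(\frac{1}{2} + 1\right) - 3\right) + t\right) \left(- \frac{1}{2}\right) = \left(\left(\frac{3}{2} - 3\right) + t\right) \left(- \frac{1}{2}\right) = \left(- \frac{3}{2} + t\right) \left(- \frac{1}{2}\right) = \frac{3}{4} - \frac{t}{2}$)
$Y{\left(M,w \right)} = \frac{2 w}{83}$
$-43572 + Y{\left(-143,N{\left(-8 \right)} \right)} = -43572 + \frac{2 \left(\frac{3}{4} - -4\right)}{83} = -43572 + \frac{2 \left(\frac{3}{4} + 4\right)}{83} = -43572 + \frac{2}{83} \cdot \frac{19}{4} = -43572 + \frac{19}{166} = - \frac{7232933}{166}$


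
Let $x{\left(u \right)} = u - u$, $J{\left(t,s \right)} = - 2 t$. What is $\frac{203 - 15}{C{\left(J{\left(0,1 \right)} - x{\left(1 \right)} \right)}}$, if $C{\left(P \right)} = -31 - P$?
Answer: $- \frac{188}{31} \approx -6.0645$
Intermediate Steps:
$x{\left(u \right)} = 0$
$\frac{203 - 15}{C{\left(J{\left(0,1 \right)} - x{\left(1 \right)} \right)}} = \frac{203 - 15}{-31 - \left(\left(-2\right) 0 - 0\right)} = \frac{188}{-31 - \left(0 + 0\right)} = \frac{188}{-31 - 0} = \frac{188}{-31 + 0} = \frac{188}{-31} = 188 \left(- \frac{1}{31}\right) = - \frac{188}{31}$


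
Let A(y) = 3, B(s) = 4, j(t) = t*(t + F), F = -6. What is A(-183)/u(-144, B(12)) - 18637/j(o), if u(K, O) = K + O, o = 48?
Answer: -13343/1440 ≈ -9.2660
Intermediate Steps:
j(t) = t*(-6 + t) (j(t) = t*(t - 6) = t*(-6 + t))
A(-183)/u(-144, B(12)) - 18637/j(o) = 3/(-144 + 4) - 18637*1/(48*(-6 + 48)) = 3/(-140) - 18637/(48*42) = 3*(-1/140) - 18637/2016 = -3/140 - 18637*1/2016 = -3/140 - 18637/2016 = -13343/1440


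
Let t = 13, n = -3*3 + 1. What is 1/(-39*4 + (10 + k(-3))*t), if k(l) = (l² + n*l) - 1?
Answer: 1/390 ≈ 0.0025641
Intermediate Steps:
n = -8 (n = -9 + 1 = -8)
k(l) = -1 + l² - 8*l (k(l) = (l² - 8*l) - 1 = -1 + l² - 8*l)
1/(-39*4 + (10 + k(-3))*t) = 1/(-39*4 + (10 + (-1 + (-3)² - 8*(-3)))*13) = 1/(-156 + (10 + (-1 + 9 + 24))*13) = 1/(-156 + (10 + 32)*13) = 1/(-156 + 42*13) = 1/(-156 + 546) = 1/390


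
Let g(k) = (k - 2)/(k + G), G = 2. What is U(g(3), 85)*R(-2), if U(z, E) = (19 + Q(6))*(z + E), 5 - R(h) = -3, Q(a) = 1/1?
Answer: 13632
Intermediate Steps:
Q(a) = 1
R(h) = 8 (R(h) = 5 - 1*(-3) = 5 + 3 = 8)
g(k) = (-2 + k)/(2 + k) (g(k) = (k - 2)/(k + 2) = (-2 + k)/(2 + k))
U(z, E) = 20*E + 20*z (U(z, E) = (19 + 1)*(z + E) = 20*(E + z) = 20*E + 20*z)
U(g(3), 85)*R(-2) = (20*85 + 20*((-2 + 3)/(2 + 3)))*8 = (1700 + 20*(1/5))*8 = (1700 + 20*((⅕)*1))*8 = (1700 + 20*(⅕))*8 = (1700 + 4)*8 = 1704*8 = 13632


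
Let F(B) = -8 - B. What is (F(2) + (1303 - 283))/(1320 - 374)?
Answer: 505/473 ≈ 1.0677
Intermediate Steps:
(F(2) + (1303 - 283))/(1320 - 374) = ((-8 - 1*2) + (1303 - 283))/(1320 - 374) = ((-8 - 2) + 1020)/946 = (-10 + 1020)*(1/946) = 1010*(1/946) = 505/473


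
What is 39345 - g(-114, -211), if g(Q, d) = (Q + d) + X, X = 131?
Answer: 39539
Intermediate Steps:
g(Q, d) = 131 + Q + d (g(Q, d) = (Q + d) + 131 = 131 + Q + d)
39345 - g(-114, -211) = 39345 - (131 - 114 - 211) = 39345 - 1*(-194) = 39345 + 194 = 39539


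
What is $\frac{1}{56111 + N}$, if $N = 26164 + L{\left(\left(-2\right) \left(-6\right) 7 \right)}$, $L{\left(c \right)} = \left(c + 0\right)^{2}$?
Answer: $\frac{1}{89331} \approx 1.1194 \cdot 10^{-5}$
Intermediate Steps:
$L{\left(c \right)} = c^{2}$
$N = 33220$ ($N = 26164 + \left(\left(-2\right) \left(-6\right) 7\right)^{2} = 26164 + \left(12 \cdot 7\right)^{2} = 26164 + 84^{2} = 26164 + 7056 = 33220$)
$\frac{1}{56111 + N} = \frac{1}{56111 + 33220} = \frac{1}{89331}$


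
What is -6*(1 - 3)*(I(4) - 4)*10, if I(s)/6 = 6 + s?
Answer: 6720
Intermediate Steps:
I(s) = 36 + 6*s (I(s) = 6*(6 + s) = 36 + 6*s)
-6*(1 - 3)*(I(4) - 4)*10 = -6*(1 - 3)*((36 + 6*4) - 4)*10 = -(-12)*((36 + 24) - 4)*10 = -(-12)*(60 - 4)*10 = -(-12)*56*10 = -6*(-112)*10 = 672*10 = 6720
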